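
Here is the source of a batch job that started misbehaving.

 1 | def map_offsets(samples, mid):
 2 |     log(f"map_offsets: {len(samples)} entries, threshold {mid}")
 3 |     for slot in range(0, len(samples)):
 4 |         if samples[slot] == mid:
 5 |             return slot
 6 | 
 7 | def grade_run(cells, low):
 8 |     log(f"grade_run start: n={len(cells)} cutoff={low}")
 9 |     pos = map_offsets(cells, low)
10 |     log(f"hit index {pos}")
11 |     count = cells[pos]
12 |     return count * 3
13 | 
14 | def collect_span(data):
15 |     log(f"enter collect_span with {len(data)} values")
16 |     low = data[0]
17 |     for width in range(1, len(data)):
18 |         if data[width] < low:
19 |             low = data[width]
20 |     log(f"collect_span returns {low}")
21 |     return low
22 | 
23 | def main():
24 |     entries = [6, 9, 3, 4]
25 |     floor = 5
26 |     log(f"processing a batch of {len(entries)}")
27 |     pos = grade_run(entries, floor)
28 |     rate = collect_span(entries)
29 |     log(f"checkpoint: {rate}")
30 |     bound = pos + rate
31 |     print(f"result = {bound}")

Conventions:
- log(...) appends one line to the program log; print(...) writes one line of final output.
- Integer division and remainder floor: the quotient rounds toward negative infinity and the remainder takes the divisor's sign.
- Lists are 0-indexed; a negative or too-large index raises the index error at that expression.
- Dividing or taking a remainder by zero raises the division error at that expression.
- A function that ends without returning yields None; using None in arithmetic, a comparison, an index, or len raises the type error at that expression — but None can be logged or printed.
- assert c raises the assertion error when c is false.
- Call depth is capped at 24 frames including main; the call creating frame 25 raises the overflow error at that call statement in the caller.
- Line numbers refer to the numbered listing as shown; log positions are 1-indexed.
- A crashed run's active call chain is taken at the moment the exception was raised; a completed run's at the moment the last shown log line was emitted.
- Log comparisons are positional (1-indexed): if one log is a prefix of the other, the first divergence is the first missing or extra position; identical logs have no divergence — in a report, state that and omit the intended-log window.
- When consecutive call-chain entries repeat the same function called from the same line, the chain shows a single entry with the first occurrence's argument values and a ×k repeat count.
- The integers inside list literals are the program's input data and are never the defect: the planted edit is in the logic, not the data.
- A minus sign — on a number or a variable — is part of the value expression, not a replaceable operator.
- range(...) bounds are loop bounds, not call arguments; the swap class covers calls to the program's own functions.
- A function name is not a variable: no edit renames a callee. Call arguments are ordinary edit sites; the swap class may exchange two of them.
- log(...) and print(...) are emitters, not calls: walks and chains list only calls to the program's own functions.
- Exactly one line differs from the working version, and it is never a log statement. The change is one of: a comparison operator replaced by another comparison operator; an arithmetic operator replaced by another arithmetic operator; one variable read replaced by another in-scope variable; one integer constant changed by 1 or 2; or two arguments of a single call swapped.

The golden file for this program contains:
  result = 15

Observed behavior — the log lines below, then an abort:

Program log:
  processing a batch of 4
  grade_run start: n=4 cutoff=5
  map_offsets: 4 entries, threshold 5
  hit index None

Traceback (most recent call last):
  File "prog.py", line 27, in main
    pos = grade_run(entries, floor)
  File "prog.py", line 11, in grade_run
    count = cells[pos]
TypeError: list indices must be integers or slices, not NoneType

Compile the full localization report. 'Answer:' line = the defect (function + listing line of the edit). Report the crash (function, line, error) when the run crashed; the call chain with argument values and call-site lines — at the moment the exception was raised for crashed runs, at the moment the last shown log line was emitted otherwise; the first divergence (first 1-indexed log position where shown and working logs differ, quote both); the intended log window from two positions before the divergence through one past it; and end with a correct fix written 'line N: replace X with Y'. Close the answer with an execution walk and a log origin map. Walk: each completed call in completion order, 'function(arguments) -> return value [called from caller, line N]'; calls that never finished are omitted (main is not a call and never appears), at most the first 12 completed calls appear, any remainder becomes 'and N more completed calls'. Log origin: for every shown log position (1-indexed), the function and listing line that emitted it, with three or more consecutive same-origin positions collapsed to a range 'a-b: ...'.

Answer: the defect is in main at line 25.
Key observation: The earliest visible damage is log position 2 — 'grade_run start: n=4 cutoff=5' rather than the intended 'grade_run start: n=4 cutoff=4'.
Crash: grade_run, line 11, TypeError.
Call chain: main -> grade_run([6, 9, 3, 4], 5) (called at line 27).
First divergence: position 2 — the shown line 'grade_run start: n=4 cutoff=5' should read 'grade_run start: n=4 cutoff=4'.
Intended log window:
  1: processing a batch of 4
  2: grade_run start: n=4 cutoff=4
  3: map_offsets: 4 entries, threshold 4
Execution walk:
  map_offsets([6, 9, 3, 4], 5) -> None  [called from grade_run, line 9]
Origin of each log line:
  1 — main, line 26
  2 — grade_run, line 8
  3 — map_offsets, line 2
  4 — grade_run, line 10
A correct fix: line 25: replace `5` with `4`.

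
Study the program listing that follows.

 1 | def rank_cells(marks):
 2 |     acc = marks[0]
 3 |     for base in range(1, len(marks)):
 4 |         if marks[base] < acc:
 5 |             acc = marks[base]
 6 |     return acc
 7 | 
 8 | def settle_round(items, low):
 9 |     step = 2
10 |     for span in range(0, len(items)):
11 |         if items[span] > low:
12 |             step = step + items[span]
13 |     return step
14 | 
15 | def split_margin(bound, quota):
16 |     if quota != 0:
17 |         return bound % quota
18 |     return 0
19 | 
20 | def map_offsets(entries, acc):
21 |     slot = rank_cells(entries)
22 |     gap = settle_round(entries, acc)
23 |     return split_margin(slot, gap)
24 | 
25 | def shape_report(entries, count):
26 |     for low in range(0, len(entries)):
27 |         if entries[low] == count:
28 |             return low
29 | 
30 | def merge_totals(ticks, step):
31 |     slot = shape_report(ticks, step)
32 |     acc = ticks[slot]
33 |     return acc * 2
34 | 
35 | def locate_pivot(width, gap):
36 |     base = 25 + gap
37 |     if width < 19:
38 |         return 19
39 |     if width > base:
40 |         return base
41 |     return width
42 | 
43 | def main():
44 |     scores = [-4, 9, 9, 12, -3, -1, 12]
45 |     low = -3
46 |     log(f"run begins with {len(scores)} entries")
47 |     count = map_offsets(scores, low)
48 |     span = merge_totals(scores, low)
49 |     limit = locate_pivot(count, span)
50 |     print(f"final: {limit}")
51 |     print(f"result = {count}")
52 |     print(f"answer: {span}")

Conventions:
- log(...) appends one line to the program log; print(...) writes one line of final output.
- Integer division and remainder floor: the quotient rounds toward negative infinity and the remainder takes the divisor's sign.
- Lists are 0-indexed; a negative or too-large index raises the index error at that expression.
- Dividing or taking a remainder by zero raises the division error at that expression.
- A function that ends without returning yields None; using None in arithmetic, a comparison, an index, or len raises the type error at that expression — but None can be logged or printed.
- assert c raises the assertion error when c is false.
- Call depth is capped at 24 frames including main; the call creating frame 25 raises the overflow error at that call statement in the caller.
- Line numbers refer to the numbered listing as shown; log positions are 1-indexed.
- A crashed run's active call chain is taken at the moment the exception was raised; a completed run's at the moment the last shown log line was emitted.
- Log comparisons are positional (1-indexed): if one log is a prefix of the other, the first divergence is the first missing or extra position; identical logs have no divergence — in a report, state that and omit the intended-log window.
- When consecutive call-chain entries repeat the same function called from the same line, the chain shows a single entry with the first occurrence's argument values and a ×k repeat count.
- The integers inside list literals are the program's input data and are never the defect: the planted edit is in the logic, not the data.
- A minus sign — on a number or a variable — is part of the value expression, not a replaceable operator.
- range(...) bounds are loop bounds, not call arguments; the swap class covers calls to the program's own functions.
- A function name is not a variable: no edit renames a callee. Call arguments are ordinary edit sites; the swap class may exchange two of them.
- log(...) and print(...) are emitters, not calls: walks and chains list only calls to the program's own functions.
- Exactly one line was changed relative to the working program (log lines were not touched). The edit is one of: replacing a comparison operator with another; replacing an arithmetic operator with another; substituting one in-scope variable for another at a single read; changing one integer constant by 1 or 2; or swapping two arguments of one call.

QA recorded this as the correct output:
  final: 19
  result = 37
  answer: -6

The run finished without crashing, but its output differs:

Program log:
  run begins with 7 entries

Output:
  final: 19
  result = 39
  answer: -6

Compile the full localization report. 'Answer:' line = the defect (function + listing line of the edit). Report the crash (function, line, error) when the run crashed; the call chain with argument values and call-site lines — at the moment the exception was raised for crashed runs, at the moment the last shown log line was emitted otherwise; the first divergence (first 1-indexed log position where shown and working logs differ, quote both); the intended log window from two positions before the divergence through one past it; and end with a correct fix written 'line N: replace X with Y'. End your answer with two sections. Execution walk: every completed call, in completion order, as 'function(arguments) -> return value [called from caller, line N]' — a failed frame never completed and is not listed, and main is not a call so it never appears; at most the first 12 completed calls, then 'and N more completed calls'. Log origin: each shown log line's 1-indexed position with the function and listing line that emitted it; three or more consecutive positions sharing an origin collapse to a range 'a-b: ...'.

Answer: the defect is in settle_round at line 9.
Key observation: Every logged value matches the working version; the printed result is what differs.
Call chain: main.
First divergence: there is none — every log position agrees.
Execution walk:
  rank_cells([-4, 9, 9, 12, -3, -1, 12]) -> -4  [called from map_offsets, line 21]
  settle_round([-4, 9, 9, 12, -3, -1, 12], -3) -> 43  [called from map_offsets, line 22]
  split_margin(-4, 43) -> 39  [called from map_offsets, line 23]
  map_offsets([-4, 9, 9, 12, -3, -1, 12], -3) -> 39  [called from main, line 47]
  shape_report([-4, 9, 9, 12, -3, -1, 12], -3) -> 4  [called from merge_totals, line 31]
  merge_totals([-4, 9, 9, 12, -3, -1, 12], -3) -> -6  [called from main, line 48]
  locate_pivot(39, -6) -> 19  [called from main, line 49]
Log origin:
  1: from main, line 46
A correct fix: line 9: replace `2` with `0`.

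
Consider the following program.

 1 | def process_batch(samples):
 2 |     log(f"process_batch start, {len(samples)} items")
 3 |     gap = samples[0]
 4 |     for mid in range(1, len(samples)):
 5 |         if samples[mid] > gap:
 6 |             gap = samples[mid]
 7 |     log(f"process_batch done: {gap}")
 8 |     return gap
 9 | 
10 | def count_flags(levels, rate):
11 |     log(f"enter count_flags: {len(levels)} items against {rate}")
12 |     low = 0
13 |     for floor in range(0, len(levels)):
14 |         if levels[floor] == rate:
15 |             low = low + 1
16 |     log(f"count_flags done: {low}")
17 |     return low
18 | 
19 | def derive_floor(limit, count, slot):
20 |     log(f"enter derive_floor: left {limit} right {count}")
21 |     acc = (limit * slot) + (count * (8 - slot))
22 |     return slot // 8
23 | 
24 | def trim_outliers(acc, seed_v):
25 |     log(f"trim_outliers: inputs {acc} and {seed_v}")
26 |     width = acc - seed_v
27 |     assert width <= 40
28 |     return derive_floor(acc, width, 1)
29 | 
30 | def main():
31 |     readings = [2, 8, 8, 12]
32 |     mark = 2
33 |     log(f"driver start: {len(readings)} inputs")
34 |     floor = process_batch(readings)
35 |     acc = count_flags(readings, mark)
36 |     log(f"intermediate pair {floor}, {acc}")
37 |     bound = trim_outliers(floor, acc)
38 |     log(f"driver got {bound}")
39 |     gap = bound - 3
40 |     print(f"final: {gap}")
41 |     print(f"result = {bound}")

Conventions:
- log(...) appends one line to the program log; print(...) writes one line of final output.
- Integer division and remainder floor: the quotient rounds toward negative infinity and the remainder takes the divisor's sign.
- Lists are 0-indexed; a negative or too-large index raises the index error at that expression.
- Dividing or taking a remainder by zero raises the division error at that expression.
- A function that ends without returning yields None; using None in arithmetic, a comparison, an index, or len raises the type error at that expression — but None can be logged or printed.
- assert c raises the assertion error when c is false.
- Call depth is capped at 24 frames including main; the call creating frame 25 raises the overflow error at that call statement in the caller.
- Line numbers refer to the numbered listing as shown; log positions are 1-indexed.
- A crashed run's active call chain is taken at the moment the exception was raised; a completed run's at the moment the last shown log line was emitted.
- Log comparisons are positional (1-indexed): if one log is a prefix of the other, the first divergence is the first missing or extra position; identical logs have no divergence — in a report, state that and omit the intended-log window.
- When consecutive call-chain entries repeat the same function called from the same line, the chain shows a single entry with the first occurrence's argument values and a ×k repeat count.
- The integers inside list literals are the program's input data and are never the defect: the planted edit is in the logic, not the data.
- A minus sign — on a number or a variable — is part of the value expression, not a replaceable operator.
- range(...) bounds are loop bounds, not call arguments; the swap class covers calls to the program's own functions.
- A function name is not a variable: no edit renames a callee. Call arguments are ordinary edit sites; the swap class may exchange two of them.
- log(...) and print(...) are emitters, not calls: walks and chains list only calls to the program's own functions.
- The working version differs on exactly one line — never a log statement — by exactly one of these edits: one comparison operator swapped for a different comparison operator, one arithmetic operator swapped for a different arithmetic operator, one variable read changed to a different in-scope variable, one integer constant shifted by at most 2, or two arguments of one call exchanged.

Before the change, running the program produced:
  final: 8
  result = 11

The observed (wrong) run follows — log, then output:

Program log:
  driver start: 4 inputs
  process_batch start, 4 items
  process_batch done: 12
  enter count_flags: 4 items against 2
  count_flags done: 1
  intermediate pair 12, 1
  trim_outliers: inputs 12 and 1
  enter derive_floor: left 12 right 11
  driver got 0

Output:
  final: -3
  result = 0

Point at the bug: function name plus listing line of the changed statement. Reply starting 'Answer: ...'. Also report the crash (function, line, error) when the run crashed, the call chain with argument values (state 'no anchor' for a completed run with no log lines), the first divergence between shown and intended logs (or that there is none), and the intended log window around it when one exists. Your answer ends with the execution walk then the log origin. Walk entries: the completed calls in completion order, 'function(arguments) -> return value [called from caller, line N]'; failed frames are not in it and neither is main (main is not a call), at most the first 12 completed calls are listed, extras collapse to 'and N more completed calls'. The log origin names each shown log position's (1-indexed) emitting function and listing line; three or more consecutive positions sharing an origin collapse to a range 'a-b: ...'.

Answer: the defect is in derive_floor at line 22.
The tell: Everything matches until log position 9, which reads 'driver got 0' in place of 'driver got 11'.
Call chain: main.
First divergence: at position 9 the run shows 'driver got 0' where the working version logs 'driver got 11'.
Intended log window:
  7: trim_outliers: inputs 12 and 1
  8: enter derive_floor: left 12 right 11
  9: driver got 11
Execution walk:
  process_batch([2, 8, 8, 12]) -> 12  [called from main, line 34]
  count_flags([2, 8, 8, 12], 2) -> 1  [called from main, line 35]
  derive_floor(12, 11, 1) -> 0  [called from trim_outliers, line 28]
  trim_outliers(12, 1) -> 0  [called from main, line 37]
Log line origins:
  1: logged in main at line 33
  2: logged in process_batch at line 2
  3: logged in process_batch at line 7
  4: logged in count_flags at line 11
  5: logged in count_flags at line 16
  6: logged in main at line 36
  7: logged in trim_outliers at line 25
  8: logged in derive_floor at line 20
  9: logged in main at line 38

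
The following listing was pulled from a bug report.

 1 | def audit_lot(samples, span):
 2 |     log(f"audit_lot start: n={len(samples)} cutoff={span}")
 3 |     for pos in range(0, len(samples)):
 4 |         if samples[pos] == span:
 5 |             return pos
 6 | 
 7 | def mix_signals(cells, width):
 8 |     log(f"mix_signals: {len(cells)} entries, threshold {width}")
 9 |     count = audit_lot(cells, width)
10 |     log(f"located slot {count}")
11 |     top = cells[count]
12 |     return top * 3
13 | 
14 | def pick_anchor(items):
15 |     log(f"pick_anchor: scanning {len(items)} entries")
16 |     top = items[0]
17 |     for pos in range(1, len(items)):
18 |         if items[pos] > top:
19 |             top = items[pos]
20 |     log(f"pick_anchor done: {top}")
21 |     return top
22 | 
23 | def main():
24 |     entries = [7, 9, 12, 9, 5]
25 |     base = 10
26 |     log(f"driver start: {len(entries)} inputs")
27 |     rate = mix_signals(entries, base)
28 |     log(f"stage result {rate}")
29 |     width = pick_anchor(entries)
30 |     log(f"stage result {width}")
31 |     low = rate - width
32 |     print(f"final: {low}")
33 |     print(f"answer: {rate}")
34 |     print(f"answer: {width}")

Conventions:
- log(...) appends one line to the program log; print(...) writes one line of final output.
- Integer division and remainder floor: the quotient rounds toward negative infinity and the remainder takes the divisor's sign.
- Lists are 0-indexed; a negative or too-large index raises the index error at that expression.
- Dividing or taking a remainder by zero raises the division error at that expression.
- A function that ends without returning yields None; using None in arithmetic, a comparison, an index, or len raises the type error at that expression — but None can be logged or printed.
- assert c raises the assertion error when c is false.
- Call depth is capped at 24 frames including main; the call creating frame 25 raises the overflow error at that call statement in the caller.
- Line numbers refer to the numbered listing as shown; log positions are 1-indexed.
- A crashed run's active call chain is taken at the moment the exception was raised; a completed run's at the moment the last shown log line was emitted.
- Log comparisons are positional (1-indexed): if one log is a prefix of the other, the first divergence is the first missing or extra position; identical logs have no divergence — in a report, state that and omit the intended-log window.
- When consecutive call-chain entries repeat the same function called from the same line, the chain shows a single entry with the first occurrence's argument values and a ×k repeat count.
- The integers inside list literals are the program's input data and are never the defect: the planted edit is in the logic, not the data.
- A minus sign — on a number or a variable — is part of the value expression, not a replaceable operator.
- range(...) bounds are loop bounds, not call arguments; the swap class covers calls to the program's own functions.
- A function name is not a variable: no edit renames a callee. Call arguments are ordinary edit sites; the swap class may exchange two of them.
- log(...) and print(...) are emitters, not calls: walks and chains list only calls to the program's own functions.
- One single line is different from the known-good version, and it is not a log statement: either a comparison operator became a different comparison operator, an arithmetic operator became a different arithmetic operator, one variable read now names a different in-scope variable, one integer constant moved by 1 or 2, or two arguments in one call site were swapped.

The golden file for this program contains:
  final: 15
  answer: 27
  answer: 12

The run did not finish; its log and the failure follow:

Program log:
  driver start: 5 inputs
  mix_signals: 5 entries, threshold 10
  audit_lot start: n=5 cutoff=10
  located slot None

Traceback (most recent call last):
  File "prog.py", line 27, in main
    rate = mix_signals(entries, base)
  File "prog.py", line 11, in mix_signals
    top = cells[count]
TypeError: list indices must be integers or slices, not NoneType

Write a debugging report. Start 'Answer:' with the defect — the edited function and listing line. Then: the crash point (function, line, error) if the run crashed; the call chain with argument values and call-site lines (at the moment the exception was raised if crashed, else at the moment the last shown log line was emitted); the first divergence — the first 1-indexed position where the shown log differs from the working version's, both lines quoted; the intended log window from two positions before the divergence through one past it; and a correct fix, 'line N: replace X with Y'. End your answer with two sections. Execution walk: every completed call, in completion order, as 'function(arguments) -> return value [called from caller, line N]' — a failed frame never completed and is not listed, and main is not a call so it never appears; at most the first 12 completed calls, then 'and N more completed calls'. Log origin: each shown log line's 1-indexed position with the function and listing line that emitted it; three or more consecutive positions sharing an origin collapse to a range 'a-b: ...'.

Answer: the defect is in main at line 25.
Key observation: The earliest visible damage is log position 2 — 'mix_signals: 5 entries, threshold 10' rather than the intended 'mix_signals: 5 entries, threshold 9'.
Crash: mix_signals, line 11, TypeError.
Call chain: main -> mix_signals([7, 9, 12, 9, 5], 10) (called at line 27).
First divergence: at position 2 the run shows 'mix_signals: 5 entries, threshold 10' where the working version logs 'mix_signals: 5 entries, threshold 9'.
Intended log window:
  1: driver start: 5 inputs
  2: mix_signals: 5 entries, threshold 9
  3: audit_lot start: n=5 cutoff=9
Execution walk:
  audit_lot([7, 9, 12, 9, 5], 10) -> None  [called from mix_signals, line 9]
Log line origins:
  1: from main, line 26
  2: from mix_signals, line 8
  3: from audit_lot, line 2
  4: from mix_signals, line 10
A correct fix: line 25: replace `10` with `9`.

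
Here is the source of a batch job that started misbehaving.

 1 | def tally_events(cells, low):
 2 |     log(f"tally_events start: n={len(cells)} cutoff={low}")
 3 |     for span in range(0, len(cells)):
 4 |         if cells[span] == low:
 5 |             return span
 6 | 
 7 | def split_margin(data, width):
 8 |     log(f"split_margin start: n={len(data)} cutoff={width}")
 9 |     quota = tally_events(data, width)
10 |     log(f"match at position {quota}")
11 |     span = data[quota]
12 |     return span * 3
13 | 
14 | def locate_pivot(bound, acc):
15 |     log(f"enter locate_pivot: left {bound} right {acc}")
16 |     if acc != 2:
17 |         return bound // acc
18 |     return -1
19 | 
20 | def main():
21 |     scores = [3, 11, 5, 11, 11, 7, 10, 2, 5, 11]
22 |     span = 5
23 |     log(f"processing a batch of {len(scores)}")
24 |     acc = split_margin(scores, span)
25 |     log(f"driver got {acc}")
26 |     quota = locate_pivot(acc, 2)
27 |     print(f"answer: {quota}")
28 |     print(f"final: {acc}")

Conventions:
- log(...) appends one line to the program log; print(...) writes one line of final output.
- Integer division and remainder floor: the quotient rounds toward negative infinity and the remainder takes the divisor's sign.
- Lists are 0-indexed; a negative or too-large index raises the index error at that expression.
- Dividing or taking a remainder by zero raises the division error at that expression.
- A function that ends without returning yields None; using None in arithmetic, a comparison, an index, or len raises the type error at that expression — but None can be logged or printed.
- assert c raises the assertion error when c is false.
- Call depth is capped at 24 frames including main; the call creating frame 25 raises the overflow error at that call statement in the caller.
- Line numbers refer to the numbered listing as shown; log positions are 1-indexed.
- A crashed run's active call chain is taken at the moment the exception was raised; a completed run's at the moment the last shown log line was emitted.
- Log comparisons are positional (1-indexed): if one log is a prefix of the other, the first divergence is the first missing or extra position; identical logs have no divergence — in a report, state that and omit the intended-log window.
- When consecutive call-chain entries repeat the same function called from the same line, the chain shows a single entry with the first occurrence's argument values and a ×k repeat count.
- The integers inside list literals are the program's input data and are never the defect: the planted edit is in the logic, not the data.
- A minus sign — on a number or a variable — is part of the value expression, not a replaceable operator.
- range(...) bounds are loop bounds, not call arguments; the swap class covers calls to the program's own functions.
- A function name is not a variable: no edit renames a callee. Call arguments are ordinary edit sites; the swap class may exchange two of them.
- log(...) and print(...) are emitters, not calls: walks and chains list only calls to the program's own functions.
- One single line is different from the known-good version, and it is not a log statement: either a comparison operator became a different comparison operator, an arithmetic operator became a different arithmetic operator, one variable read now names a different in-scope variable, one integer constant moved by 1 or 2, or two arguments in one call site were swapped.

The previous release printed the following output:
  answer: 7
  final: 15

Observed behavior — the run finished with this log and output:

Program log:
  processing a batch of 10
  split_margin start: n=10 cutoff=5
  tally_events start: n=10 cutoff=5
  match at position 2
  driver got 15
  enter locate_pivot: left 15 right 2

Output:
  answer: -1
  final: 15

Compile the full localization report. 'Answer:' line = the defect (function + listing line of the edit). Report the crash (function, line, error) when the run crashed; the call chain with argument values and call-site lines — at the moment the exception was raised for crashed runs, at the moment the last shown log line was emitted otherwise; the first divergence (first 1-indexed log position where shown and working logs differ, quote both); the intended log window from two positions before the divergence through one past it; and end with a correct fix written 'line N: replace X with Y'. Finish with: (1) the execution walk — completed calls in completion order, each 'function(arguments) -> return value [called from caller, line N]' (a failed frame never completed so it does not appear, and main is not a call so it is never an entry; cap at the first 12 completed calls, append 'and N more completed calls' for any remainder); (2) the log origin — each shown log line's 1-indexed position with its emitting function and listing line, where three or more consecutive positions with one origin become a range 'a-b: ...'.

Answer: the defect is in locate_pivot at line 16.
Core observation: The logs agree in full; only the final output differs.
Call chain: main -> locate_pivot(15, 2) (called at line 26).
First divergence: none (the log streams are identical).
Execution walk:
  tally_events([3, 11, 5, 11, 11, 7, 10, 2, 5, 11], 5) -> 2  [called from split_margin, line 9]
  split_margin([3, 11, 5, 11, 11, 7, 10, 2, 5, 11], 5) -> 15  [called from main, line 24]
  locate_pivot(15, 2) -> -1  [called from main, line 26]
Log origins:
  1: logged in main at line 23
  2: logged in split_margin at line 8
  3: logged in tally_events at line 2
  4: logged in split_margin at line 10
  5: logged in main at line 25
  6: logged in locate_pivot at line 15
A correct fix: line 16: replace `2` with `0`.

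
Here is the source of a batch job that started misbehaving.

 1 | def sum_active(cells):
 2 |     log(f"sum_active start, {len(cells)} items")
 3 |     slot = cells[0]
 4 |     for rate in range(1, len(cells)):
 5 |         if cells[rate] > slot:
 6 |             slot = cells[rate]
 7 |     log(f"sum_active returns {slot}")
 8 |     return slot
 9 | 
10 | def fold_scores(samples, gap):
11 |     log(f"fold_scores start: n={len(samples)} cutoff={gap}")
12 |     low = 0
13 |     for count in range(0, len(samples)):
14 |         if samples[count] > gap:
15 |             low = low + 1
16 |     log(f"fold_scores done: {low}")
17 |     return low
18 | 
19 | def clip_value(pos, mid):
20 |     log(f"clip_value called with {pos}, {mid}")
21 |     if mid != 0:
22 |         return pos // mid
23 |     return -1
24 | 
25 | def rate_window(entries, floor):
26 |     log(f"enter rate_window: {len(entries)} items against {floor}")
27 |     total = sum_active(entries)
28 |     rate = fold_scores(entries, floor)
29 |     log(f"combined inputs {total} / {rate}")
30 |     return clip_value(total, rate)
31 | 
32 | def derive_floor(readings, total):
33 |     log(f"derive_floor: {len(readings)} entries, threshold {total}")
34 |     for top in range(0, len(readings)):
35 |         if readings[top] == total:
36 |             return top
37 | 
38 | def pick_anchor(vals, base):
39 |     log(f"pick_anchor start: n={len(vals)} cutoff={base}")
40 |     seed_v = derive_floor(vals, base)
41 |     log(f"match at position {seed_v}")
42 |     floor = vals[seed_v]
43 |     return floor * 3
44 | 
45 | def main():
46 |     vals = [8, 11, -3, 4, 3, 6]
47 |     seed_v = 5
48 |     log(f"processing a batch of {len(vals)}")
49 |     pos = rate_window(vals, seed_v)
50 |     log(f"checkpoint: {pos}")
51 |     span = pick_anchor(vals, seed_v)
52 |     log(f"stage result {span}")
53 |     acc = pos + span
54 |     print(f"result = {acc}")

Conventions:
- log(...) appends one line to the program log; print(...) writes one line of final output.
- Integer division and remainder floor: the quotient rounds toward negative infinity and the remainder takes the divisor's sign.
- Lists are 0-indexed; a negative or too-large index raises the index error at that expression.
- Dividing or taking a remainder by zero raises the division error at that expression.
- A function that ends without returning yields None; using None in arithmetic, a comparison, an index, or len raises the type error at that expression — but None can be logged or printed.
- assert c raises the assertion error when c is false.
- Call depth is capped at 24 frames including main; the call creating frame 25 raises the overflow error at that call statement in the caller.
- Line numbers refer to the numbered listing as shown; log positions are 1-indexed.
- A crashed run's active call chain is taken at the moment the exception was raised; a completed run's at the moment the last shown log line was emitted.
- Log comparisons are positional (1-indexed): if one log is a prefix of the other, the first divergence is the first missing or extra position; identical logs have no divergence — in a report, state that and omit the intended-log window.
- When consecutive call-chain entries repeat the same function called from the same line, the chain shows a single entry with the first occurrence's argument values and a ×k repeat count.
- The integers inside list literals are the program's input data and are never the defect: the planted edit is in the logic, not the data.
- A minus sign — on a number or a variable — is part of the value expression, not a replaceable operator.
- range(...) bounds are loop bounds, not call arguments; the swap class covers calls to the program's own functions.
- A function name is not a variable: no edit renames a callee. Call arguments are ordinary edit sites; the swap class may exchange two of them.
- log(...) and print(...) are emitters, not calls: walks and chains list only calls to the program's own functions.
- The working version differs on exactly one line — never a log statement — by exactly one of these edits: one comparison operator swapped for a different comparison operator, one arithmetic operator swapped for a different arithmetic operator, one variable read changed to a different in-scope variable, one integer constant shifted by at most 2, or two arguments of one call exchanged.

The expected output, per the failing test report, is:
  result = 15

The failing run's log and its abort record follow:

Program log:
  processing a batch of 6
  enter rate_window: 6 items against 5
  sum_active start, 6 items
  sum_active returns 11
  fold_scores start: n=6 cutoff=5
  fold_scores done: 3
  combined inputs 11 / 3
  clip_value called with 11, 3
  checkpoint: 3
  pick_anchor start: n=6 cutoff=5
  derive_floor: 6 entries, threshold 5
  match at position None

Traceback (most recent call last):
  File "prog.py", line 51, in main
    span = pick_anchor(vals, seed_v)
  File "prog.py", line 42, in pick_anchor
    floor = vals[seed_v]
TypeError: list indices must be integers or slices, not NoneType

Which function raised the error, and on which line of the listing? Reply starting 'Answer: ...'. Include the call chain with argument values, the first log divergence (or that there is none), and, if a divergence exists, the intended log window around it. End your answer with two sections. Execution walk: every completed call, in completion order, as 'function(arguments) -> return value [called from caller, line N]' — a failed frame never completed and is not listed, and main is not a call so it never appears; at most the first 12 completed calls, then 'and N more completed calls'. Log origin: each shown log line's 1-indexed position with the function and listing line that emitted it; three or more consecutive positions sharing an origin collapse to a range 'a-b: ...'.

Answer: the error was raised in pick_anchor, line 42.
Key observation: Log line 2 is where behavior first shows: 'enter rate_window: 6 items against 5' appears instead of 'enter rate_window: 6 items against 4'.
Call chain: main -> pick_anchor([8, 11, -3, 4, 3, 6], 5) (called at line 51).
First divergence: position 2 — the shown line 'enter rate_window: 6 items against 5' should read 'enter rate_window: 6 items against 4'.
Intended log window:
  1: processing a batch of 6
  2: enter rate_window: 6 items against 4
  3: sum_active start, 6 items
Execution walk:
  sum_active([8, 11, -3, 4, 3, 6]) -> 11  [called from rate_window, line 27]
  fold_scores([8, 11, -3, 4, 3, 6], 5) -> 3  [called from rate_window, line 28]
  clip_value(11, 3) -> 3  [called from rate_window, line 30]
  rate_window([8, 11, -3, 4, 3, 6], 5) -> 3  [called from main, line 49]
  derive_floor([8, 11, -3, 4, 3, 6], 5) -> None  [called from pick_anchor, line 40]
Log line origins:
  1: logged in main at line 48
  2: logged in rate_window at line 26
  3: logged in sum_active at line 2
  4: logged in sum_active at line 7
  5: logged in fold_scores at line 11
  6: logged in fold_scores at line 16
  7: logged in rate_window at line 29
  8: logged in clip_value at line 20
  9: logged in main at line 50
  10: logged in pick_anchor at line 39
  11: logged in derive_floor at line 33
  12: logged in pick_anchor at line 41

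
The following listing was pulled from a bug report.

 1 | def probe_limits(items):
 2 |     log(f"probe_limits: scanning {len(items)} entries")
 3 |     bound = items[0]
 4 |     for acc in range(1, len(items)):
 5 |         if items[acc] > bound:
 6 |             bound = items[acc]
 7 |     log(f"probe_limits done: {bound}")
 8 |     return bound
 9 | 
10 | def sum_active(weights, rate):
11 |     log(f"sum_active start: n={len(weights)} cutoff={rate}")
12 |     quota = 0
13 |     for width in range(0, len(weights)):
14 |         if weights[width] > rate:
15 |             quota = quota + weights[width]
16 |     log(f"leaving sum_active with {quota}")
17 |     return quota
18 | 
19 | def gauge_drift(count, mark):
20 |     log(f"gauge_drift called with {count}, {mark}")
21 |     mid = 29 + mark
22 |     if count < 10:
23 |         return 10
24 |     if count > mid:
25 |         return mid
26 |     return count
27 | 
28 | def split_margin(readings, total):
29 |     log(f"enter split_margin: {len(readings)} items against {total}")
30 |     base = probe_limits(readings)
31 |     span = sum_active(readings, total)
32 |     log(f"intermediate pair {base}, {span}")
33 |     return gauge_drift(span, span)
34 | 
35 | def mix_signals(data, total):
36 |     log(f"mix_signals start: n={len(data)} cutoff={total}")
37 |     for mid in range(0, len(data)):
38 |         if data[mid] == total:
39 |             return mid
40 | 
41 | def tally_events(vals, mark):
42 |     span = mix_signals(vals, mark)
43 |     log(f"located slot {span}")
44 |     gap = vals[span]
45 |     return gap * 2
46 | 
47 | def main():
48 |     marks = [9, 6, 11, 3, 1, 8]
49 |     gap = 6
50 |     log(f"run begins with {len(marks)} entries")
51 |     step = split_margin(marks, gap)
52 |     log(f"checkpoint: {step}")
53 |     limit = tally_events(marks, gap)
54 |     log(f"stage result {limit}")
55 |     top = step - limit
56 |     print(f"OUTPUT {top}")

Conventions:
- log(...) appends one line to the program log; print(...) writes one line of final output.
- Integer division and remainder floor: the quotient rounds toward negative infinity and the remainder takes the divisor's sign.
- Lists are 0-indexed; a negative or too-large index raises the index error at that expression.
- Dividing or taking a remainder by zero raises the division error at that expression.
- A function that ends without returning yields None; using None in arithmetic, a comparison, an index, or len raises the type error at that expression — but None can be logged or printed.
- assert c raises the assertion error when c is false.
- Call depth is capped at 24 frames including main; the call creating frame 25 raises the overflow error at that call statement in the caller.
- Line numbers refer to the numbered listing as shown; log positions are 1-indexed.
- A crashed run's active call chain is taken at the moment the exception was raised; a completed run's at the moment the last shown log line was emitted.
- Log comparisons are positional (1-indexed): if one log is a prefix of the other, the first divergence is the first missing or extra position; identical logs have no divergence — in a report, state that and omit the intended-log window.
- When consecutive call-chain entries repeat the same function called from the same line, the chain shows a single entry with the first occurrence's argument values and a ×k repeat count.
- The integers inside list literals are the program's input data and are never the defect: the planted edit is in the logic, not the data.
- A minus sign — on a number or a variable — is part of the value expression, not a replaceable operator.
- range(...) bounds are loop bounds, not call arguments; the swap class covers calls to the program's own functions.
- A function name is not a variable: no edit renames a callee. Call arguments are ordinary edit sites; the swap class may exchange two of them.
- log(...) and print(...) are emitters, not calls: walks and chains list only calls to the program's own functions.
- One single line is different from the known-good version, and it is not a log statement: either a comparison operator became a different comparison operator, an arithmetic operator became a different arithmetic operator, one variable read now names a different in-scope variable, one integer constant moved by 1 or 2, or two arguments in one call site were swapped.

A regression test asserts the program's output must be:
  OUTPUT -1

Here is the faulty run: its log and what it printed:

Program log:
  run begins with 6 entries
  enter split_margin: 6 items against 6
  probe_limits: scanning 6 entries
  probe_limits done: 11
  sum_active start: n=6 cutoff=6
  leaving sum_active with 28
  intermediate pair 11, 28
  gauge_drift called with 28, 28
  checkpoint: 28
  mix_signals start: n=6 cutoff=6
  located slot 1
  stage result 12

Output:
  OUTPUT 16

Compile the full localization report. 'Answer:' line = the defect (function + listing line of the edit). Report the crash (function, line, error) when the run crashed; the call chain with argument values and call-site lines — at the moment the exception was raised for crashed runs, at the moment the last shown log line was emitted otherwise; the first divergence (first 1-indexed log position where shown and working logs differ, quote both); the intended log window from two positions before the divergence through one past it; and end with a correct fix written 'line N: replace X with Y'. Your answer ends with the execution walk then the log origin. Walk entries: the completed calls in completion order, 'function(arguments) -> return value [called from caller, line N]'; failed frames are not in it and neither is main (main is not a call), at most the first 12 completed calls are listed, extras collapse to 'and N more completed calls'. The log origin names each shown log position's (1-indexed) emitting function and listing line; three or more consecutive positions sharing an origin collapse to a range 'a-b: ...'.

Answer: the defect is in split_margin at line 33.
The tell: Everything matches until log position 8, which reads 'gauge_drift called with 28, 28' in place of 'gauge_drift called with 11, 28'.
Call chain: main.
First divergence: position 8 — shown 'gauge_drift called with 28, 28', intended 'gauge_drift called with 11, 28'.
Intended log window:
  6: leaving sum_active with 28
  7: intermediate pair 11, 28
  8: gauge_drift called with 11, 28
  9: checkpoint: 11
Execution walk:
  probe_limits([9, 6, 11, 3, 1, 8]) -> 11  [called from split_margin, line 30]
  sum_active([9, 6, 11, 3, 1, 8], 6) -> 28  [called from split_margin, line 31]
  gauge_drift(28, 28) -> 28  [called from split_margin, line 33]
  split_margin([9, 6, 11, 3, 1, 8], 6) -> 28  [called from main, line 51]
  mix_signals([9, 6, 11, 3, 1, 8], 6) -> 1  [called from tally_events, line 42]
  tally_events([9, 6, 11, 3, 1, 8], 6) -> 12  [called from main, line 53]
Origin of each log line:
  1 — main, line 50
  2 — split_margin, line 29
  3 — probe_limits, line 2
  4 — probe_limits, line 7
  5 — sum_active, line 11
  6 — sum_active, line 16
  7 — split_margin, line 32
  8 — gauge_drift, line 20
  9 — main, line 52
  10 — mix_signals, line 36
  11 — tally_events, line 43
  12 — main, line 54
A correct fix: line 33: replace `gauge_drift(span, span)` with `gauge_drift(base, span)`.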